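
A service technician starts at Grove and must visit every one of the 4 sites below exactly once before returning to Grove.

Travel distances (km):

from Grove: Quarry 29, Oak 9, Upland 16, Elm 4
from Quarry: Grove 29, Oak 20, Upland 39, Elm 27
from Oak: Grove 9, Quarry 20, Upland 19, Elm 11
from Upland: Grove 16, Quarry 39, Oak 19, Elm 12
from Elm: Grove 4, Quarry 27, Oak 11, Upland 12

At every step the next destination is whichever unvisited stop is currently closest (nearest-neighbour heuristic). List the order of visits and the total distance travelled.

At Grove the remaining stops are Elm 4, Oak 9, Upland 16, Quarry 29; go to Elm.
At Elm the remaining stops are Oak 11, Upland 12, Quarry 27; go to Oak.
At Oak the remaining stops are Upland 19, Quarry 20; go to Upland.
At Upland the remaining stops are Quarry 39; go to Quarry.
Return Quarry→Grove: 29.
Total = 4 + 11 + 19 + 39 + 29 = 102.

102 km along Grove → Elm → Oak → Upland → Quarry → Grove.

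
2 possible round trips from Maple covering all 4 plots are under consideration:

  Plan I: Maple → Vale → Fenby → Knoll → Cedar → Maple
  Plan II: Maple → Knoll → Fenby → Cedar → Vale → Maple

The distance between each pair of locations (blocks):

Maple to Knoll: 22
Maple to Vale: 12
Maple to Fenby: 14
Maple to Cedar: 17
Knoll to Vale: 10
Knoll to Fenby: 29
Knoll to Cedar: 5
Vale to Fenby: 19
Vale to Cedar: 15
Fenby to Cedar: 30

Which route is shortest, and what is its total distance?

Plan I: 12 + 19 + 29 + 5 + 17 = 82
Plan II: 22 + 29 + 30 + 15 + 12 = 108

Shortest is Plan I, total 82 blocks.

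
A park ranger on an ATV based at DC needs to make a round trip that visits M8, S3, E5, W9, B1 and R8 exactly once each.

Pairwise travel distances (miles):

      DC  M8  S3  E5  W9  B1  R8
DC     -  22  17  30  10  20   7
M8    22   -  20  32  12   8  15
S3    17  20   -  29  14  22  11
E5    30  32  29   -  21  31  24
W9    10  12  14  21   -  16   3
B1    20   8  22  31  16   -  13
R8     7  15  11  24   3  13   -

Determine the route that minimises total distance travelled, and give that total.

Shortest round trip = 107 miles.

DC - M8 - S3 - E5 - W9 - B1 - R8 - DC: 22+20+29+21+16+13+7 = 128
DC - M8 - S3 - E5 - W9 - R8 - B1 - DC: 22+20+29+21+3+13+20 = 128
DC - M8 - S3 - E5 - B1 - W9 - R8 - DC: 22+20+29+31+16+3+7 = 128
DC - M8 - S3 - E5 - B1 - R8 - W9 - DC: 22+20+29+31+13+3+10 = 128
DC - M8 - S3 - E5 - R8 - W9 - B1 - DC: 22+20+29+24+3+16+20 = 134
DC - M8 - S3 - E5 - R8 - B1 - W9 - DC: 22+20+29+24+13+16+10 = 134
DC - M8 - S3 - W9 - E5 - B1 - R8 - DC: 22+20+14+21+31+13+7 = 128
DC - M8 - S3 - W9 - E5 - R8 - B1 - DC: 22+20+14+21+24+13+20 = 134
… (352 more)
DC - S3 - M8 - B1 - E5 - W9 - R8 - DC: 17+20+8+31+21+3+7 = 107  ← best
The minimum is 107.
One optimal route: DC → S3 → M8 → B1 → E5 → W9 → R8 → DC (or its reverse).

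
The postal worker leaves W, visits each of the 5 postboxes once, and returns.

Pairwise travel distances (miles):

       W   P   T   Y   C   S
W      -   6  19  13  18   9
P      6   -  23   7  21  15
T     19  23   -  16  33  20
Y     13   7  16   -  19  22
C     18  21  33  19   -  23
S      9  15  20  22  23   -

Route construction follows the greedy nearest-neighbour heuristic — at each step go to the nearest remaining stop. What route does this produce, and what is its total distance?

From W: distances to unvisited — P=6, S=9, Y=13, C=18, T=19. Nearest is P (6).
From P: distances to unvisited — Y=7, S=15, C=21, T=23. Nearest is Y (7).
From Y: distances to unvisited — T=16, C=19, S=22. Nearest is T (16).
From T: distances to unvisited — S=20, C=33. Nearest is S (20).
From S: distances to unvisited — C=23. Nearest is C (23).
Return C→W: 18.
Total = 6 + 7 + 16 + 20 + 23 + 18 = 90.

Nearest-neighbour total = 90 miles; route W → P → Y → T → S → C → W.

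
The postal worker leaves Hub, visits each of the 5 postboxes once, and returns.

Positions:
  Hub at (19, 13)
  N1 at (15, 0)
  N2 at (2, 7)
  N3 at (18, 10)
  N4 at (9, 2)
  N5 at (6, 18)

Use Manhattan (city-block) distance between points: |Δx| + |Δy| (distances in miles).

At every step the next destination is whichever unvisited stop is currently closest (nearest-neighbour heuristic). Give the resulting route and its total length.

At Hub the remaining stops are N3 4, N1 17, N5 18, N4 21, N2 23; go to N3.
At N3 the remaining stops are N1 13, N4 17, N2 19, N5 20; go to N1.
At N1 the remaining stops are N4 8, N2 20, N5 27; go to N4.
At N4 the remaining stops are N2 12, N5 19; go to N2.
At N2 the remaining stops are N5 15; go to N5.
Return N5→Hub: 18.
Total = 4 + 13 + 8 + 12 + 15 + 18 = 70.

Total distance 70 miles via the nearest-neighbour route Hub → N3 → N1 → N4 → N2 → N5 → Hub.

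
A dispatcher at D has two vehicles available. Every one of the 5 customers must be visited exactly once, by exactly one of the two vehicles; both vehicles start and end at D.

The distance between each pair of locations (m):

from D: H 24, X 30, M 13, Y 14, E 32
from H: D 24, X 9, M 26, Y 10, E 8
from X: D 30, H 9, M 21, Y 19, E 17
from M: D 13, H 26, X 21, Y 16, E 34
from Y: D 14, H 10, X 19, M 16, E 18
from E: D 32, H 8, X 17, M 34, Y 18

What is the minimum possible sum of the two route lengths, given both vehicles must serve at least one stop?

Minimum combined distance: 105 m.

Try each way of splitting the stops between the two vehicles (each non-empty) and, for each split, find the best tour for each vehicle:
  {H} + {X, M, Y, E}: 48 + 83 = 131
  {X} + {H, M, Y, E}: 60 + 79 = 139
  {H, X} + {M, Y, E}: 63 + 79 = 142
  {M} + {H, X, Y, E}: 26 + 79 = 105
  {H, M} + {X, Y, E}: 63 + 79 = 142
  {X, M} + {H, Y, E}: 64 + 64 = 128
  … (15 splits in total)
Best: vehicle 1 D → M → D = 26; vehicle 2 D → X → H → E → Y → D = 79; combined 105.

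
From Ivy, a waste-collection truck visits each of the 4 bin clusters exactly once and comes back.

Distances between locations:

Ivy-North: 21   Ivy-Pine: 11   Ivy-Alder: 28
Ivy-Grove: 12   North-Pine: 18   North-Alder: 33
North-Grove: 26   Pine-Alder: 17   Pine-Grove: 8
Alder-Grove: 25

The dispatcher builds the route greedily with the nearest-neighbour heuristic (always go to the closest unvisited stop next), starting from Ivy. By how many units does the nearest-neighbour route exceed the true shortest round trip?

From Ivy: Pine=11, Grove=12, North=21, Alder=28 → choose Pine (11).
From Pine: Grove=8, Alder=17, North=18 → choose Grove (8).
From Grove: Alder=25, North=26 → choose Alder (25).
From Alder: North=33 → choose North (33).
NN route Ivy → Pine → Grove → Alder → North → Ivy costs 98.
Optimal: Ivy → North → Alder → Pine → Grove → Ivy costs 91 (by enumerating all 12 distinct tours).
Excess = 98 − 91 = 7.

Excess over optimum: 7.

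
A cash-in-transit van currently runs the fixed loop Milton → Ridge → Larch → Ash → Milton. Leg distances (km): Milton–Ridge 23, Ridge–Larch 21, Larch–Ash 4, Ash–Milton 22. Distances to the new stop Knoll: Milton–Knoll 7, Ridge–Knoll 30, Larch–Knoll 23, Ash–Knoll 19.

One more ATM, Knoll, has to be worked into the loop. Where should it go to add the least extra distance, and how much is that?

Insertion cost between consecutive stops i–j is d(i,Knoll) + d(Knoll,j) − d(i,j):
  between Milton and Ridge: 7 + 30 − 23 = 14
  between Ridge and Larch: 30 + 23 − 21 = 32
  between Larch and Ash: 23 + 19 − 4 = 38
  between Ash and Milton: 19 + 7 − 22 = 4
Cheapest insertion is between Ash and Milton, adding 4.
New total = 70 + 4 = 74.

Adding 4 km by placing Knoll on the Ash–Milton leg.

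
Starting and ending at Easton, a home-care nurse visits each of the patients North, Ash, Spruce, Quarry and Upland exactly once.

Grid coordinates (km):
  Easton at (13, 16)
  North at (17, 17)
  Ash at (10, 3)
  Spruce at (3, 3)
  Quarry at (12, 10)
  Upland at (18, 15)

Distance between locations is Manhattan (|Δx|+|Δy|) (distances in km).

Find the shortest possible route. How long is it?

Shortest round trip = 58 km.

There are 60 distinct closed tours to check (reversals are equivalent).
Easton→North→Ash→Spruce→Quarry→Upland→Easton: 5+21+7+16+11+6 = 66
Easton→North→Ash→Spruce→Upland→Quarry→Easton: 5+21+7+27+11+7 = 78
Easton→North→Ash→Quarry→Spruce→Upland→Easton: 5+21+9+16+27+6 = 84
Easton→North→Ash→Quarry→Upland→Spruce→Easton: 5+21+9+11+27+23 = 96
Easton→North→Ash→Upland→Spruce→Quarry→Easton: 5+21+20+27+16+7 = 96
Easton→North→Ash→Upland→Quarry→Spruce→Easton: 5+21+20+11+16+23 = 96
Easton→North→Spruce→Ash→Quarry→Upland→Easton: 5+28+7+9+11+6 = 66
Easton→North→Spruce→Ash→Upland→Quarry→Easton: 5+28+7+20+11+7 = 78
Easton→North→Spruce→Quarry→Ash→Upland→Easton: 5+28+16+9+20+6 = 84
Easton→North→Spruce→Quarry→Upland→Ash→Easton: 5+28+16+11+20+16 = 96
Easton→North→Spruce→Upland→Ash→Quarry→Easton: 5+28+27+20+9+7 = 96
Easton→North→Spruce→Upland→Quarry→Ash→Easton: 5+28+27+11+9+16 = 96
Easton→North→Quarry→Ash→Spruce→Upland→Easton: 5+12+9+7+27+6 = 66
Easton→North→Quarry→Ash→Upland→Spruce→Easton: 5+12+9+20+27+23 = 96
… (46 more)
Easton→North→Upland→Ash→Spruce→Quarry→Easton: 5+3+20+7+16+7 = 58  ← best
The minimum is 58.
One optimal route: Easton → North → Upland → Ash → Spruce → Quarry → Easton (or its reverse).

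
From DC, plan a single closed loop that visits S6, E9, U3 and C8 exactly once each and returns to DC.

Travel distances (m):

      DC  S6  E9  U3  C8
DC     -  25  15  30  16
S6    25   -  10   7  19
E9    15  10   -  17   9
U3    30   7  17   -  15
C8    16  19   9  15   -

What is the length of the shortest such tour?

With 4 stops there are 4!/2 = 12 distinct round trips (a route and its reverse cost the same).
DC→S6→E9→U3→C8→DC: 25+10+17+15+16 = 83
DC→S6→E9→C8→U3→DC: 25+10+9+15+30 = 89
DC→S6→U3→E9→C8→DC: 25+7+17+9+16 = 74
DC→S6→U3→C8→E9→DC: 25+7+15+9+15 = 71
DC→S6→C8→E9→U3→DC: 25+19+9+17+30 = 100
DC→S6→C8→U3→E9→DC: 25+19+15+17+15 = 91
DC→E9→S6→U3→C8→DC: 15+10+7+15+16 = 63
DC→E9→S6→C8→U3→DC: 15+10+19+15+30 = 89
DC→E9→U3→S6→C8→DC: 15+17+7+19+16 = 74
DC→E9→C8→S6→U3→DC: 15+9+19+7+30 = 80
DC→U3→S6→E9→C8→DC: 30+7+10+9+16 = 72
DC→U3→E9→S6→C8→DC: 30+17+10+19+16 = 92
The minimum is 63.
One optimal route: DC → E9 → S6 → U3 → C8 → DC (or its reverse).

Minimum total distance: 63 m.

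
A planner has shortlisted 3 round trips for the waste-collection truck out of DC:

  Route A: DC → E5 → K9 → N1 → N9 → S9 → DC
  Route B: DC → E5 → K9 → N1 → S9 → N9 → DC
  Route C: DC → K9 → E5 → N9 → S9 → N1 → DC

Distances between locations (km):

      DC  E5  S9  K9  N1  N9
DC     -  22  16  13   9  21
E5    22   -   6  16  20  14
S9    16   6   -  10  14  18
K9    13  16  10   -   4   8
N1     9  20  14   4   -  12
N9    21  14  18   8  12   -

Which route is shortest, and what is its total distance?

Route A: 22 + 16 + 4 + 12 + 18 + 16 = 88
Route B: 22 + 16 + 4 + 14 + 18 + 21 = 95
Route C: 13 + 16 + 14 + 18 + 14 + 9 = 84

84 km — Route C is the shortest.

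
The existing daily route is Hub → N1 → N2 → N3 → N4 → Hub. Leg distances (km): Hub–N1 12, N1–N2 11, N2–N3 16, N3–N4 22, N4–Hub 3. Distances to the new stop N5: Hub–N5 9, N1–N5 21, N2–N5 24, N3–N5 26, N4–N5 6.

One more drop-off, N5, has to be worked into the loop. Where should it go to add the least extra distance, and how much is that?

Insertion cost between consecutive stops i–j is d(i,N5) + d(N5,j) − d(i,j):
  between Hub and N1: 9 + 21 − 12 = 18
  between N1 and N2: 21 + 24 − 11 = 34
  between N2 and N3: 24 + 26 − 16 = 34
  between N3 and N4: 26 + 6 − 22 = 10
  between N4 and Hub: 6 + 9 − 3 = 12
Cheapest insertion is between N3 and N4, adding 10.
New total = 64 + 10 = 74.

Adding 10 km by placing N5 on the N3–N4 leg.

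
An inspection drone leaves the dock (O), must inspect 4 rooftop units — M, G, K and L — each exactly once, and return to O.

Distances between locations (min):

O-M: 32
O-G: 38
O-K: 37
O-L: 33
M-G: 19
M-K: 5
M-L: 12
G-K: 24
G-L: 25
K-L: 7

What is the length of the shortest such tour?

102 min — the shortest possible round trip.

There are 12 distinct closed tours to check (reversals are equivalent).
O - M - G - K - L - O: 32+19+24+7+33 = 115
O - M - G - L - K - O: 32+19+25+7+37 = 120
O - M - K - G - L - O: 32+5+24+25+33 = 119
O - M - K - L - G - O: 32+5+7+25+38 = 107
O - M - L - G - K - O: 32+12+25+24+37 = 130
O - M - L - K - G - O: 32+12+7+24+38 = 113
O - G - M - K - L - O: 38+19+5+7+33 = 102
O - G - M - L - K - O: 38+19+12+7+37 = 113
O - G - K - M - L - O: 38+24+5+12+33 = 112
O - G - L - M - K - O: 38+25+12+5+37 = 117
O - K - M - G - L - O: 37+5+19+25+33 = 119
O - K - G - M - L - O: 37+24+19+12+33 = 125
The minimum is 102.
One optimal route: O → G → M → K → L → O (or its reverse).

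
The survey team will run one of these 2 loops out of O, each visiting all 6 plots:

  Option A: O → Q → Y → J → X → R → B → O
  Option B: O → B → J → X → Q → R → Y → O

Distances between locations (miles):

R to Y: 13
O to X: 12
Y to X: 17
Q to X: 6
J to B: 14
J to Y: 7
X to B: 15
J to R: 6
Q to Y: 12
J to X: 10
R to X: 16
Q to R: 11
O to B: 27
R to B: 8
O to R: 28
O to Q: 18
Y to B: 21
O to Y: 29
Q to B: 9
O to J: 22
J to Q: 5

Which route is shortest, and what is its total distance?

Shortest is Option A, total 98 miles.

Option A: 18 + 12 + 7 + 10 + 16 + 8 + 27 = 98
Option B: 27 + 14 + 10 + 6 + 11 + 13 + 29 = 110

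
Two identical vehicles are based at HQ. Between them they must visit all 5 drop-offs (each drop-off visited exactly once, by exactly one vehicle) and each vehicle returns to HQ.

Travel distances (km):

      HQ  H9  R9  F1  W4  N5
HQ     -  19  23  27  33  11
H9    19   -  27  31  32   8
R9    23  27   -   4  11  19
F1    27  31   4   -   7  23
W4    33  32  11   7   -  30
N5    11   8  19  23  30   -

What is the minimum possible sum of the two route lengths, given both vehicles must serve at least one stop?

Minimum combined distance: 105 km.

Check every non-empty split of the stops between the two vehicles; for each half take its own optimal tour:
  {H9} + {R9, F1, W4, N5}: 38 + 74 = 112
  {R9} + {H9, F1, W4, N5}: 46 + 85 = 131
  {H9, R9} + {F1, W4, N5}: 69 + 74 = 143
  {F1} + {H9, R9, W4, N5}: 54 + 85 = 139
  {H9, F1} + {R9, W4, N5}: 77 + 74 = 151
  {R9, F1} + {H9, W4, N5}: 54 + 84 = 138
  … (15 splits in total)
  {R9, F1, W4} + {H9, N5}: 67 + 38 = 105  ← best
Best: vehicle 1 HQ → R9 → F1 → W4 → HQ = 67; vehicle 2 HQ → H9 → N5 → HQ = 38; combined 105.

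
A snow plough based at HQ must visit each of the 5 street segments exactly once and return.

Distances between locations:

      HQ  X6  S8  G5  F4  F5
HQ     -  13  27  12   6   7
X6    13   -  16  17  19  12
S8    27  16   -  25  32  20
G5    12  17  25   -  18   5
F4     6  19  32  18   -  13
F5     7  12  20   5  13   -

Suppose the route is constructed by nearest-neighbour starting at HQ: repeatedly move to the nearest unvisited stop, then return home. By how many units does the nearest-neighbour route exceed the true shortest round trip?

The nearest-neighbour route is 6 longer than optimal.

HQ: F4=6, F5=7, G5=12, X6=13, S8=27 ⇒ F4
F4: F5=13, G5=18, X6=19, S8=32 ⇒ F5
F5: G5=5, X6=12, S8=20 ⇒ G5
G5: X6=17, S8=25 ⇒ X6
X6: S8=16 ⇒ S8
NN route HQ → F4 → F5 → G5 → X6 → S8 → HQ costs 84.
Optimal: HQ → X6 → S8 → G5 → F5 → F4 → HQ costs 78 (by enumerating all 60 distinct tours).
Excess = 84 − 78 = 6.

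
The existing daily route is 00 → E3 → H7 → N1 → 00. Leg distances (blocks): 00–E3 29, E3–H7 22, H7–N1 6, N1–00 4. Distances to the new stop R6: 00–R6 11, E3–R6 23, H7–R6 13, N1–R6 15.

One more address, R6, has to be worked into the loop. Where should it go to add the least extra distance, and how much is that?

Insertion cost between consecutive stops i–j is d(i,R6) + d(R6,j) − d(i,j):
  between 00 and E3: 11 + 23 − 29 = 5
  between E3 and H7: 23 + 13 − 22 = 14
  between H7 and N1: 13 + 15 − 6 = 22
  between N1 and 00: 15 + 11 − 4 = 22
Cheapest insertion is between 00 and E3, adding 5.
New total = 61 + 5 = 66.

Minimum extra distance: 5 blocks, inserting R6 between 00 and E3.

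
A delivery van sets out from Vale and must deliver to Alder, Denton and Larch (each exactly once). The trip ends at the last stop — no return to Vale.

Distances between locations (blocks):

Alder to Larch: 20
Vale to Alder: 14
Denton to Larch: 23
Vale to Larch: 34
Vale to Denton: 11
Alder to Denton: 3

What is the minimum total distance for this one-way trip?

34 blocks — the minimum one-way total.

There are 3! = 6 possible orderings.
Vale→Alder→Denton→Larch: 14+3+23 = 40
Vale→Alder→Larch→Denton: 14+20+23 = 57
Vale→Denton→Alder→Larch: 11+3+20 = 34
Vale→Denton→Larch→Alder: 11+23+20 = 54
Vale→Larch→Alder→Denton: 34+20+3 = 57
Vale→Larch→Denton→Alder: 34+23+3 = 60
The minimum is 34.
One shortest path: Vale → Denton → Alder → Larch.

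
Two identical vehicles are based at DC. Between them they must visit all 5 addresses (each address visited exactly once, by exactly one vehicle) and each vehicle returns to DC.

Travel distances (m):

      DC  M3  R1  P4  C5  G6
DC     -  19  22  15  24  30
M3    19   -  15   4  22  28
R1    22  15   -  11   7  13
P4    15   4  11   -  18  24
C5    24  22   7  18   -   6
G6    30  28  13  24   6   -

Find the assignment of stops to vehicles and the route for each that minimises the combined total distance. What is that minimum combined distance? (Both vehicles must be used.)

Try each way of splitting the stops between the two vehicles (each non-empty) and, for each split, find the best tour for each vehicle:
  {M3} + {R1, P4, C5, G6}: 38 + 69 = 107
  {R1} + {M3, P4, C5, G6}: 44 + 77 = 121
  {M3, R1} + {P4, C5, G6}: 56 + 69 = 125
  {P4} + {M3, R1, C5, G6}: 30 + 77 = 107
  {M3, P4} + {R1, C5, G6}: 38 + 65 = 103
  {R1, P4} + {M3, C5, G6}: 48 + 77 = 125
  … (15 splits in total)
Best: vehicle 1 DC → M3 → P4 → DC = 38; vehicle 2 DC → R1 → C5 → G6 → DC = 65; combined 103.

103 m — the smallest possible combined total.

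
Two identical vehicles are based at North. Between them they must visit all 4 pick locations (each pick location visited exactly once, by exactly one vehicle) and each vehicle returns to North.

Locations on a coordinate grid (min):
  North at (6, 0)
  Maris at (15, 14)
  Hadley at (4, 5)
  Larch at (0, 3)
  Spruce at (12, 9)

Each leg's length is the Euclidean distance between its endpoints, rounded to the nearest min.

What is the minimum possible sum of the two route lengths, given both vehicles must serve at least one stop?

Check every non-empty split of the stops between the two vehicles; for each half take its own optimal tour:
  {Maris} + {Hadley, Larch, Spruce}: 34 + 31 = 65
  {Hadley} + {Maris, Larch, Spruce}: 10 + 43 = 53
  {Maris, Hadley} + {Larch, Spruce}: 36 + 31 = 67
  {Larch} + {Maris, Hadley, Spruce}: 14 + 36 = 50
  {Maris, Larch} + {Hadley, Spruce}: 43 + 25 = 68
  {Hadley, Larch} + {Maris, Spruce}: 16 + 34 = 50
  … (7 splits in total)
Best: vehicle 1 North → Larch → North = 14; vehicle 2 North → Hadley → Maris → Spruce → North = 36; combined 50.

Minimum combined distance: 50 min.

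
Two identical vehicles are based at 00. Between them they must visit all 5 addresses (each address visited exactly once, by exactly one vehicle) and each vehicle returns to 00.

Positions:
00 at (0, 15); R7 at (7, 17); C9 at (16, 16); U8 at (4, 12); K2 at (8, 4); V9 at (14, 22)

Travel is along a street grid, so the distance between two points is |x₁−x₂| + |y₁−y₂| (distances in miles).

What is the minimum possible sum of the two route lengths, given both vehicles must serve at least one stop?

Minimum combined distance: 82 miles.

Check every non-empty split of the stops between the two vehicles; for each half take its own optimal tour:
  {R7} + {C9, U8, K2, V9}: 18 + 68 = 86
  {C9} + {R7, U8, K2, V9}: 34 + 64 = 98
  {R7, C9} + {U8, K2, V9}: 36 + 64 = 100
  {U8} + {R7, C9, K2, V9}: 14 + 68 = 82
  {R7, U8} + {C9, K2, V9}: 24 + 68 = 92
  {C9, U8} + {R7, K2, V9}: 40 + 64 = 104
  … (15 splits in total)
Best: vehicle 1 00 → U8 → 00 = 14; vehicle 2 00 → R7 → V9 → C9 → K2 → 00 = 68; combined 82.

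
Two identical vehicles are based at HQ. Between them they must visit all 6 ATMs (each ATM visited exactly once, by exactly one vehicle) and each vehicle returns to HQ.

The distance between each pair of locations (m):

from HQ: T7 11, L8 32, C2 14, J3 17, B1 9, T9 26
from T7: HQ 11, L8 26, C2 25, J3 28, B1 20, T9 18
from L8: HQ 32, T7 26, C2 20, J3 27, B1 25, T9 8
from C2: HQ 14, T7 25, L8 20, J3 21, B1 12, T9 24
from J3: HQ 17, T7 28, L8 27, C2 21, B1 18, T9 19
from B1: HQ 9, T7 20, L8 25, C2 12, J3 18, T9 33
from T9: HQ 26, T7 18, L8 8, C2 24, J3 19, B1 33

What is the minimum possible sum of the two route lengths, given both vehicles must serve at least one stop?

Check every non-empty split of the stops between the two vehicles; for each half take its own optimal tour:
  {T7} + {L8, C2, J3, B1, T9}: 22 + 85 = 107
  {L8} + {T7, C2, J3, B1, T9}: 64 + 90 = 154
  {T7, L8} + {C2, J3, B1, T9}: 69 + 81 = 150
  {C2} + {T7, L8, J3, B1, T9}: 28 + 91 = 119
  {T7, C2} + {L8, J3, B1, T9}: 50 + 78 = 128
  {L8, C2} + {T7, J3, B1, T9}: 66 + 75 = 141
  … (31 splits in total)
Best: vehicle 1 HQ → T7 → HQ = 22; vehicle 2 HQ → J3 → T9 → L8 → C2 → B1 → HQ = 85; combined 107.

107 m — the smallest possible combined total.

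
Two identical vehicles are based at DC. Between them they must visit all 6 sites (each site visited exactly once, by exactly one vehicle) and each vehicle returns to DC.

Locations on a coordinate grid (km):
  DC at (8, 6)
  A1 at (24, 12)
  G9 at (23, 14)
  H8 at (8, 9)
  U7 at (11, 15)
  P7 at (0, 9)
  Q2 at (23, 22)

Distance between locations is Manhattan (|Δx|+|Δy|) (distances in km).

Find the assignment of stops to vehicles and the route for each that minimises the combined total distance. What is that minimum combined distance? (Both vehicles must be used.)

Check every non-empty split of the stops between the two vehicles; for each half take its own optimal tour:
  {A1} + {G9, H8, U7, P7, Q2}: 44 + 78 = 122
  {G9} + {A1, H8, U7, P7, Q2}: 46 + 80 = 126
  {A1, G9} + {H8, U7, P7, Q2}: 48 + 78 = 126
  {H8} + {A1, G9, U7, P7, Q2}: 6 + 80 = 86
  {A1, H8} + {G9, U7, P7, Q2}: 44 + 78 = 122
  {G9, H8} + {A1, U7, P7, Q2}: 46 + 80 = 126
  … (31 splits in total)
Best: vehicle 1 DC → H8 → DC = 6; vehicle 2 DC → A1 → G9 → Q2 → U7 → P7 → DC = 80; combined 86.

Minimum combined distance: 86 km.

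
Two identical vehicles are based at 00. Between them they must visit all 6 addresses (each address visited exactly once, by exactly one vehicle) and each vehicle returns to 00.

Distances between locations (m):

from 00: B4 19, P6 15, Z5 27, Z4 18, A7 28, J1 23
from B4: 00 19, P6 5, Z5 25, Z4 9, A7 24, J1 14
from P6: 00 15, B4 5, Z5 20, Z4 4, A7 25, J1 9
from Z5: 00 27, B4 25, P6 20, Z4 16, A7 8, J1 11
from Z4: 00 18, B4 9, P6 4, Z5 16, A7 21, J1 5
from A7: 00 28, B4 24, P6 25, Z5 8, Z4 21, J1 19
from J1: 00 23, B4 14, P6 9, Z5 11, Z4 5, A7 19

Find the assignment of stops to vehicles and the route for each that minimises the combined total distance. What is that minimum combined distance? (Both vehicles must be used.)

109 m — the smallest possible combined total.

There are 2^5 − 1 = 31 ways to divide the 6 stops into two non-empty groups. For each, the best each vehicle can do is its own shortest tour through its group:
  {B4} + {P6, Z5, Z4, A7, J1}: 38 + 71 = 109
  {P6} + {B4, Z5, Z4, A7, J1}: 30 + 80 = 110
  {B4, P6} + {Z5, Z4, A7, J1}: 39 + 70 = 109
  {Z5} + {B4, P6, Z4, A7, J1}: 54 + 80 = 134
  {B4, Z5} + {P6, Z4, A7, J1}: 71 + 71 = 142
  {P6, Z5} + {B4, Z4, A7, J1}: 62 + 80 = 142
  … (31 splits in total)
Best: vehicle 1 00 → B4 → 00 = 38; vehicle 2 00 → P6 → Z4 → J1 → Z5 → A7 → 00 = 71; combined 109.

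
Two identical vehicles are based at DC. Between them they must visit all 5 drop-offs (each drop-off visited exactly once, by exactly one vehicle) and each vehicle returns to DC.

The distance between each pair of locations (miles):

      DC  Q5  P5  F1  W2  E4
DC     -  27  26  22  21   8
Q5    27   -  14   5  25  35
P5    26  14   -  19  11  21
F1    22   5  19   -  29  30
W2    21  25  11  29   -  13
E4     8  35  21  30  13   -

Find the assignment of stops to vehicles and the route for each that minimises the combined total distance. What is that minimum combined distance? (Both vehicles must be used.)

Minimum combined distance: 89 miles.

Check every non-empty split of the stops between the two vehicles; for each half take its own optimal tour:
  {Q5} + {P5, F1, W2, E4}: 54 + 73 = 127
  {P5} + {Q5, F1, W2, E4}: 52 + 73 = 125
  {Q5, P5} + {F1, W2, E4}: 67 + 72 = 139
  {F1} + {Q5, P5, W2, E4}: 44 + 73 = 117
  {Q5, F1} + {P5, W2, E4}: 54 + 58 = 112
  {P5, F1} + {Q5, W2, E4}: 67 + 73 = 140
  … (15 splits in total)
  {Q5, P5, F1, W2} + {E4}: 73 + 16 = 89  ← best
Best: vehicle 1 DC → F1 → Q5 → P5 → W2 → DC = 73; vehicle 2 DC → E4 → DC = 16; combined 89.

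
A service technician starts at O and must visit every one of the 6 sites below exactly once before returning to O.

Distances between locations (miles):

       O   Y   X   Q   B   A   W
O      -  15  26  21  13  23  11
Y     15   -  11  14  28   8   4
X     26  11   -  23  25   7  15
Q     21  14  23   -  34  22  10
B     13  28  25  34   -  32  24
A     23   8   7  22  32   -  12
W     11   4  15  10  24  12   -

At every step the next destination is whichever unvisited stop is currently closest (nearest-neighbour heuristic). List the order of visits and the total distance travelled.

Total distance 100 miles via the nearest-neighbour route O → W → Y → A → X → Q → B → O.

From O: distances to unvisited — W=11, B=13, Y=15, Q=21, A=23, X=26. Nearest is W (11).
From W: distances to unvisited — Y=4, Q=10, A=12, X=15, B=24. Nearest is Y (4).
From Y: distances to unvisited — A=8, X=11, Q=14, B=28. Nearest is A (8).
From A: distances to unvisited — X=7, Q=22, B=32. Nearest is X (7).
From X: distances to unvisited — Q=23, B=25. Nearest is Q (23).
From Q: distances to unvisited — B=34. Nearest is B (34).
Return B→O: 13.
Total = 11 + 4 + 8 + 7 + 23 + 34 + 13 = 100.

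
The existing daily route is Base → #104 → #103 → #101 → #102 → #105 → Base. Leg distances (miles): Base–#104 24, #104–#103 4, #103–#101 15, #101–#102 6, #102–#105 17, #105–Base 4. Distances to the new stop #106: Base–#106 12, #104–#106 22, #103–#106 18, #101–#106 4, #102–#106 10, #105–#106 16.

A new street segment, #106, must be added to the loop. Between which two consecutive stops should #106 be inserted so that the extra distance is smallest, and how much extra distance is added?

Insertion cost between consecutive stops i–j is d(i,#106) + d(#106,j) − d(i,j):
  between Base and #104: 12 + 22 − 24 = 10
  between #104 and #103: 22 + 18 − 4 = 36
  between #103 and #101: 18 + 4 − 15 = 7
  between #101 and #102: 4 + 10 − 6 = 8
  between #102 and #105: 10 + 16 − 17 = 9
  between #105 and Base: 16 + 12 − 4 = 24
Cheapest insertion is between #103 and #101, adding 7.
New total = 70 + 7 = 77.

Minimum extra distance: 7 miles, inserting #106 between #103 and #101.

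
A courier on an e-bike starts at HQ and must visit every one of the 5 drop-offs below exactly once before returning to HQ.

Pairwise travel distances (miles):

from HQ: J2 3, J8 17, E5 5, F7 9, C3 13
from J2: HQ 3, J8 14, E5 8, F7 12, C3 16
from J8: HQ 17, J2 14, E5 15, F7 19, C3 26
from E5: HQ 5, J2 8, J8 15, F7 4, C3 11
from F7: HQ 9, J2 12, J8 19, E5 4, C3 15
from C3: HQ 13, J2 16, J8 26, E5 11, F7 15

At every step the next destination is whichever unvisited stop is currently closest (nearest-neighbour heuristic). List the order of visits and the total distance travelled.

Total distance 73 miles via the nearest-neighbour route HQ → J2 → E5 → F7 → C3 → J8 → HQ.

HQ → [J2:3 / E5:5 / F7:9 / C3:13 / J8:17] → J2 (3)
J2 → [E5:8 / F7:12 / J8:14 / C3:16] → E5 (8)
E5 → [F7:4 / C3:11 / J8:15] → F7 (4)
F7 → [C3:15 / J8:19] → C3 (15)
C3 → [J8:26] → J8 (26)
Return J8→HQ: 17.
Total = 3 + 8 + 4 + 15 + 26 + 17 = 73.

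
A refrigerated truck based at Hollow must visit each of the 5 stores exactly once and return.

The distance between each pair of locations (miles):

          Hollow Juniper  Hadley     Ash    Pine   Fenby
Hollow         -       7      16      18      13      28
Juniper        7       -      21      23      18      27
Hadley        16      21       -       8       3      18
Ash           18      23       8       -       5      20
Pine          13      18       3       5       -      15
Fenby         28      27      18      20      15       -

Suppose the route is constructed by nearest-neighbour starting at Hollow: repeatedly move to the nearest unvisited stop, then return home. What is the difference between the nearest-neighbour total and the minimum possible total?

6 miles longer than the optimal tour.

Hollow: Juniper=7, Pine=13, Hadley=16, Ash=18, Fenby=28 ⇒ Juniper
Juniper: Pine=18, Hadley=21, Ash=23, Fenby=27 ⇒ Pine
Pine: Hadley=3, Ash=5, Fenby=15 ⇒ Hadley
Hadley: Ash=8, Fenby=18 ⇒ Ash
Ash: Fenby=20 ⇒ Fenby
NN route Hollow → Juniper → Pine → Hadley → Ash → Fenby → Hollow costs 84.
Optimal: Hollow → Juniper → Fenby → Hadley → Ash → Pine → Hollow costs 78 (by enumerating all 60 distinct tours).
Excess = 84 − 78 = 6.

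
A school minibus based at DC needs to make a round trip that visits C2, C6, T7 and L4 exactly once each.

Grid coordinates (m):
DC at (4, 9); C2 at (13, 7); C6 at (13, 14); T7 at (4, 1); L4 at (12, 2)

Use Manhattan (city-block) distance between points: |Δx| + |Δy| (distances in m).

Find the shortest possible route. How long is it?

With 4 stops there are 4!/2 = 12 distinct round trips (a route and its reverse cost the same).
DC→C2→C6→T7→L4→DC: 11+7+22+9+15 = 64
DC→C2→C6→L4→T7→DC: 11+7+13+9+8 = 48
DC→C2→T7→C6→L4→DC: 11+15+22+13+15 = 76
DC→C2→T7→L4→C6→DC: 11+15+9+13+14 = 62
DC→C2→L4→C6→T7→DC: 11+6+13+22+8 = 60
DC→C2→L4→T7→C6→DC: 11+6+9+22+14 = 62
DC→C6→C2→T7→L4→DC: 14+7+15+9+15 = 60
DC→C6→C2→L4→T7→DC: 14+7+6+9+8 = 44
DC→C6→T7→C2→L4→DC: 14+22+15+6+15 = 72
DC→C6→L4→C2→T7→DC: 14+13+6+15+8 = 56
DC→T7→C2→C6→L4→DC: 8+15+7+13+15 = 58
DC→T7→C6→C2→L4→DC: 8+22+7+6+15 = 58
The minimum is 44.
One optimal route: DC → C6 → C2 → L4 → T7 → DC (or its reverse).

Minimum total distance: 44 m.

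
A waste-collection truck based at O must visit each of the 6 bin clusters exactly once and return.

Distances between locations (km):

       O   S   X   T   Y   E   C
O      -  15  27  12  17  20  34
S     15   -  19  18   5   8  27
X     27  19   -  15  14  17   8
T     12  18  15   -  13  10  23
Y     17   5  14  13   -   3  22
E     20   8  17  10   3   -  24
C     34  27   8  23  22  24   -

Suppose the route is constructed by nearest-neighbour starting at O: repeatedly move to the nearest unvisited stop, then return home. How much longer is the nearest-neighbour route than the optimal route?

9 km longer than the optimal tour.

From O: T=12, S=15, Y=17, E=20, X=27, C=34 → choose T (12).
From T: E=10, Y=13, X=15, S=18, C=23 → choose E (10).
From E: Y=3, S=8, X=17, C=24 → choose Y (3).
From Y: S=5, X=14, C=22 → choose S (5).
From S: X=19, C=27 → choose X (19).
From X: C=8 → choose C (8).
NN route O → T → E → Y → S → X → C → O costs 91.
Optimal: O → S → Y → E → C → X → T → O costs 82 (by enumerating all 360 distinct tours).
Excess = 91 − 82 = 9.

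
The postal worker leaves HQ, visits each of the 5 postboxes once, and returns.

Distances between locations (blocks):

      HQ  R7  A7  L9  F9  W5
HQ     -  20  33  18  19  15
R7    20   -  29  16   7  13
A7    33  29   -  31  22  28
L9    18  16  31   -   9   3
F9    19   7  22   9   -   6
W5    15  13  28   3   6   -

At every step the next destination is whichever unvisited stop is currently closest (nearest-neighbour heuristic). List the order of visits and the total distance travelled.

Total distance 96 blocks via the nearest-neighbour route HQ → W5 → L9 → F9 → R7 → A7 → HQ.

At HQ the remaining stops are W5 15, L9 18, F9 19, R7 20, A7 33; go to W5.
At W5 the remaining stops are L9 3, F9 6, R7 13, A7 28; go to L9.
At L9 the remaining stops are F9 9, R7 16, A7 31; go to F9.
At F9 the remaining stops are R7 7, A7 22; go to R7.
At R7 the remaining stops are A7 29; go to A7.
Return A7→HQ: 33.
Total = 15 + 3 + 9 + 7 + 29 + 33 = 96.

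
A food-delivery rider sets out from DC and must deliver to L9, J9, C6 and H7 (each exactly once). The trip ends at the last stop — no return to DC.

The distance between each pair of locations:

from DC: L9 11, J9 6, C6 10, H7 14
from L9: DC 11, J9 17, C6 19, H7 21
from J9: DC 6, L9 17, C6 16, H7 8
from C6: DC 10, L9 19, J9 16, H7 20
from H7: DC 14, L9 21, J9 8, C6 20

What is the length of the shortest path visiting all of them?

53 — the minimum one-way total.

There are 4! = 24 possible orderings.
DC → L9 → J9 → C6 → H7: 11+17+16+20 = 64
DC → L9 → J9 → H7 → C6: 11+17+8+20 = 56
DC → L9 → C6 → J9 → H7: 11+19+16+8 = 54
DC → L9 → C6 → H7 → J9: 11+19+20+8 = 58
DC → L9 → H7 → J9 → C6: 11+21+8+16 = 56
DC → L9 → H7 → C6 → J9: 11+21+20+16 = 68
DC → J9 → L9 → C6 → H7: 6+17+19+20 = 62
DC → J9 → L9 → H7 → C6: 6+17+21+20 = 64
DC → J9 → C6 → L9 → H7: 6+16+19+21 = 62
DC → J9 → C6 → H7 → L9: 6+16+20+21 = 63
DC → J9 → H7 → L9 → C6: 6+8+21+19 = 54
DC → J9 → H7 → C6 → L9: 6+8+20+19 = 53
DC → C6 → L9 → J9 → H7: 10+19+17+8 = 54
DC → C6 → L9 → H7 → J9: 10+19+21+8 = 58
… (10 more)
The minimum is 53.
One shortest path: DC → J9 → H7 → C6 → L9.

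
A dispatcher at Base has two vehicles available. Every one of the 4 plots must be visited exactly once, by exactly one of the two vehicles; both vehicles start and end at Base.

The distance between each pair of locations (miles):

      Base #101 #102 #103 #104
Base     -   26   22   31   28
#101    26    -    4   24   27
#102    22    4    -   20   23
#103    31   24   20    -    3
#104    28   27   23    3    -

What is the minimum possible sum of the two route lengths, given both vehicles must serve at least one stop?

Try each way of splitting the stops between the two vehicles (each non-empty) and, for each split, find the best tour for each vehicle:
  {#101} + {#102, #103, #104}: 52 + 73 = 125
  {#102} + {#101, #103, #104}: 44 + 81 = 125
  {#101, #102} + {#103, #104}: 52 + 62 = 114
  {#103} + {#101, #102, #104}: 62 + 81 = 143
  {#101, #103} + {#102, #104}: 81 + 73 = 154
  {#102, #103} + {#101, #104}: 73 + 81 = 154
  … (7 splits in total)
Best: vehicle 1 Base → #101 → #102 → Base = 52; vehicle 2 Base → #103 → #104 → Base = 62; combined 114.

Minimum combined distance: 114 miles.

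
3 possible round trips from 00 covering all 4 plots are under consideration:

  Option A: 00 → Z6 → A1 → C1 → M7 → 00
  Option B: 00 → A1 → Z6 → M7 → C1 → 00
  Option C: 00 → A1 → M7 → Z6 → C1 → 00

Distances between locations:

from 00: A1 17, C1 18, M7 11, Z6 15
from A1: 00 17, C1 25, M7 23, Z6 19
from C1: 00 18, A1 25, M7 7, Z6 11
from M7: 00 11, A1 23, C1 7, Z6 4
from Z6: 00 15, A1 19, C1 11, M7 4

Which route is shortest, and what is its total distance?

65 — Option B is the shortest.

Option A: 15 + 19 + 25 + 7 + 11 = 77
Option B: 17 + 19 + 4 + 7 + 18 = 65
Option C: 17 + 23 + 4 + 11 + 18 = 73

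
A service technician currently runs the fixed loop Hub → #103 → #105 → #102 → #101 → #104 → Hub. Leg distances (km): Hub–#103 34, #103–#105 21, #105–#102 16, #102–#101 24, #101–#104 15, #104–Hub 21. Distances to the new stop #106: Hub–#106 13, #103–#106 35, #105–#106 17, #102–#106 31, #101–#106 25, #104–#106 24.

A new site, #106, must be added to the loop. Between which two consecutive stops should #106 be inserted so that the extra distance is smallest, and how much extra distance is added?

+14 km — insert #106 between Hub and #103.

Insertion cost between consecutive stops i–j is d(i,#106) + d(#106,j) − d(i,j):
  between Hub and #103: 13 + 35 − 34 = 14
  between #103 and #105: 35 + 17 − 21 = 31
  between #105 and #102: 17 + 31 − 16 = 32
  between #102 and #101: 31 + 25 − 24 = 32
  between #101 and #104: 25 + 24 − 15 = 34
  between #104 and Hub: 24 + 13 − 21 = 16
Cheapest insertion is between Hub and #103, adding 14.
New total = 131 + 14 = 145.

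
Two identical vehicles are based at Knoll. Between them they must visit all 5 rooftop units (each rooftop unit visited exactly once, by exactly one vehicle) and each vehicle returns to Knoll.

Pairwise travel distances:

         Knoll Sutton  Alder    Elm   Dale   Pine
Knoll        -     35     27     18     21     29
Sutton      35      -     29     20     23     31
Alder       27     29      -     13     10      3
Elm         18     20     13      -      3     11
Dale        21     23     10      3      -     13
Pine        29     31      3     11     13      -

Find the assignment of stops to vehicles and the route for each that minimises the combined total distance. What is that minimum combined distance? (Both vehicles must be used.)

Check every non-empty split of the stops between the two vehicles; for each half take its own optimal tour:
  {Sutton} + {Alder, Elm, Dale, Pine}: 70 + 63 = 133
  {Alder} + {Sutton, Elm, Dale, Pine}: 54 + 100 = 154
  {Sutton, Alder} + {Elm, Dale, Pine}: 91 + 63 = 154
  {Elm} + {Sutton, Alder, Dale, Pine}: 36 + 100 = 136
  {Sutton, Elm} + {Alder, Dale, Pine}: 73 + 63 = 136
  {Alder, Elm} + {Sutton, Dale, Pine}: 58 + 100 = 158
  … (15 splits in total)
Best: vehicle 1 Knoll → Sutton → Knoll = 70; vehicle 2 Knoll → Elm → Dale → Alder → Pine → Knoll = 63; combined 133.

Minimum combined distance: 133.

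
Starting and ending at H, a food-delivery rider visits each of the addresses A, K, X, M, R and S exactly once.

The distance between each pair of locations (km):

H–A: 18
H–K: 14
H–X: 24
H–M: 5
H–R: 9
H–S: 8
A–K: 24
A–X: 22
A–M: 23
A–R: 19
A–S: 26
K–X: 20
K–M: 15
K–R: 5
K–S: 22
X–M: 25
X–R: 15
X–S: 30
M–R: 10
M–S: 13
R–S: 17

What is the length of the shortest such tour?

Shortest round trip = 96 km.

There are 360 distinct closed tours to check (reversals are equivalent).
H → A → K → X → M → R → S → H: 18+24+20+25+10+17+8 = 122
H → A → K → X → M → S → R → H: 18+24+20+25+13+17+9 = 126
H → A → K → X → R → M → S → H: 18+24+20+15+10+13+8 = 108
H → A → K → X → R → S → M → H: 18+24+20+15+17+13+5 = 112
H → A → K → X → S → M → R → H: 18+24+20+30+13+10+9 = 124
H → A → K → X → S → R → M → H: 18+24+20+30+17+10+5 = 124
H → A → K → M → X → R → S → H: 18+24+15+25+15+17+8 = 122
H → A → K → M → X → S → R → H: 18+24+15+25+30+17+9 = 138
… (352 more)
H → A → X → K → R → M → S → H: 18+22+20+5+10+13+8 = 96  ← best
The minimum is 96.
One optimal route: H → A → X → K → R → M → S → H (or its reverse).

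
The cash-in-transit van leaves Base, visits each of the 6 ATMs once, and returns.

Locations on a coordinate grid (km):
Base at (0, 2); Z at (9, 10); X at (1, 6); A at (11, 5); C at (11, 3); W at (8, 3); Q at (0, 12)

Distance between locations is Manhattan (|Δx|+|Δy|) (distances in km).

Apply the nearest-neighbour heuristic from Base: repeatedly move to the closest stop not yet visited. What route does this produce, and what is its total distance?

44 km along Base → X → Q → Z → A → C → W → Base.

At Base the remaining stops are X 5, W 9, Q 10, C 12, A 14, Z 17; go to X.
At X the remaining stops are Q 7, W 10, A 11, Z 12, C 13; go to Q.
At Q the remaining stops are Z 11, W 17, A 18, C 20; go to Z.
At Z the remaining stops are A 7, W 8, C 9; go to A.
At A the remaining stops are C 2, W 5; go to C.
At C the remaining stops are W 3; go to W.
Return W→Base: 9.
Total = 5 + 7 + 11 + 7 + 2 + 3 + 9 = 44.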